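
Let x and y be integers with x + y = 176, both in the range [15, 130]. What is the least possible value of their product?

5980

For a fixed sum, xy is smallest when x and y are as far apart as possible.
At the endpoint x = 46, y = 176 − 46 = 130, so xy = 46 × 130 = 5980.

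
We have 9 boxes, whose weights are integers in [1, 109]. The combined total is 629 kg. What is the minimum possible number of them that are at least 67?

1

Suppose at most 9 − j of them reach 67; then j values are ≤ 66 and the rest ≤ 109.
The total is then ≤ 66·j + 109·(9 − j) = 981 − 43j. For this to be ≥ 629 we need j ≤ 8, so at least 9 − 8 = 1 must reach 67.
Exactly 1 works: 1 value at 109 and 8 at 66 total 637; lower one of the high values by 8 (still ≥ 67) to hit 629.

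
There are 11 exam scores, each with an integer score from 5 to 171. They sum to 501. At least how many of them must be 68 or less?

If only k of them are at most 68, the other 11 − k are at least 69, so the total is at least (11 − k)·69 + k·5.
This is ≤ 501, so (11 − k)·69 + 5k ≤ 501, which gives k ≥ 5.
Exactly 5 works: 5 values at 5 and 6 at 69 total 439; raise one of the low values by 62 (still ≤ 68) to hit 501.

5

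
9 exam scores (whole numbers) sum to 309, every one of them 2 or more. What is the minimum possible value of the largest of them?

35

Some value must be at least ⌈309/9⌉ = 35, since 9 × 34 = 306 < 309.
Equality holds with 3 values of 35 and 6 values of 34.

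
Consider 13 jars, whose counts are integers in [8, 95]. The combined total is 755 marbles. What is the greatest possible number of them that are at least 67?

If k of the values are ≥ 67, the total is ≥ 67k + 8(13 − k).
Setting 67k + 8(13 − k) ≤ 755 gives 59k ≤ 651, so k ≤ 11.
k = 11 is achieved by 11 values at 67 and 2 at 8, total 753; add 2 to one value (staying below 67) to reach 755.

11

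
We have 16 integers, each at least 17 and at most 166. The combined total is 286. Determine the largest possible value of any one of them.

31

Maximizing one value means minimizing the remaining 15.
The other 15 contribute at least 15 × 17 = 255, leaving at most 286 − 255 = 31.
Since 31 ≤ 166, this is achievable: one at 31 and 15 at 17.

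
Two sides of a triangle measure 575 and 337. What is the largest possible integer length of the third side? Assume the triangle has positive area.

911

The third side must be less than 575 + 337 = 912.
The largest integer below 912 is 911.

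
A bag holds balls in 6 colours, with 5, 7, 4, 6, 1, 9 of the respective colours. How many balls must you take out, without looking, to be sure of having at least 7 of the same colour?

29

In the worst case you take as many as possible of each colour without reaching 7: 5 + 6 + 4 + 6 + 1 + 6 = 28.
The next one must give 7 of some colour, so 28 + 1 = 29.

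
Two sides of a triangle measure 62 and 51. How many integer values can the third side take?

The triangle inequality gives |62 − 51| < c < 62 + 51, i.e. 11 < c < 113.
So c can be any integer from 12 to 112: 101 values.

101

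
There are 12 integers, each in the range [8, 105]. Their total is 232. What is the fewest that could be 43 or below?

9

If only k of them are at most 43, the other 12 − k are at least 44, so the total is at least (12 − k)·44 + k·8.
This is ≤ 232, so (12 − k)·44 + 8k ≤ 232, which gives k ≥ 9.
Exactly 9 works: 9 values at 8 and 3 at 44 total 204; raise one of the low values by 28 (still ≤ 43) to hit 232.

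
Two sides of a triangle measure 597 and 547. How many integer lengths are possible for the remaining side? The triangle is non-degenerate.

1093

The triangle inequality gives |597 − 547| < c < 597 + 547, i.e. 50 < c < 1144.
So c can be any integer from 51 to 1143: 1093 values.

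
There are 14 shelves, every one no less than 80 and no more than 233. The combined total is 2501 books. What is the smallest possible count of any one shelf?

80

To make one shelf as small as possible, make the other 13 as large as possible.
The other 13 can take up 13 × 233 = 3029 ≥ 2501 − 80, so one shelf can sit at its floor of 80.
Achievable: one at 80 and the other 13 totalling 2421, which fits since 13 × 80 ≤ 2421 ≤ 13 × 233.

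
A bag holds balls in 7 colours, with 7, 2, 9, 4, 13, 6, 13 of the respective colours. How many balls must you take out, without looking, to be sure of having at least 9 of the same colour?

44

In the worst case you take as many as possible of each colour without reaching 9: 7 + 2 + 8 + 4 + 8 + 6 + 8 = 43.
The next one must give 9 of some colour, so 43 + 1 = 44.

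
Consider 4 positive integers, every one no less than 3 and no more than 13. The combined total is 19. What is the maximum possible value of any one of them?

To make one integer as large as possible, make the other 3 as small as possible.
The other 3 contribute at least 3 × 3 = 9, leaving at most 19 − 9 = 10.
Since 10 ≤ 13, this is achievable: one at 10 and 3 at 3.

10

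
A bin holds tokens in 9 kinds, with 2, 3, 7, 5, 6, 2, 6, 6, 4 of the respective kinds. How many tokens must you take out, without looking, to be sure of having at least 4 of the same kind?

In the worst case you take as many as possible of each kind without reaching 4: 2 + 3 + 3 + 3 + 3 + 2 + 3 + 3 + 3 = 25.
The next one must give 4 of some kind, so 25 + 1 = 26.

26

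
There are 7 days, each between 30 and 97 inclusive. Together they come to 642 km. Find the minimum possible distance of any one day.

60

Minimizing one value means maximizing the remaining 6.
The other 6 contribute at most 6 × 97 = 582, leaving at least 642 − 582 = 60.
Since 60 ≥ 30, this is achievable: one at 60 and 6 at 97.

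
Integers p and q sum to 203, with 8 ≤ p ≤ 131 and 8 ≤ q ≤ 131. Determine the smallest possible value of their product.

9432

pq = p(203 − p) is concave in p, so over [72, 131] it is minimized at an endpoint.
At the endpoint p = 72, q = 203 − 72 = 131, so pq = 72 × 131 = 9432.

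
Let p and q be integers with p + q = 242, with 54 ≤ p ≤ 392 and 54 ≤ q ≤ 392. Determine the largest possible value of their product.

With p + q fixed, pq peaks when the two are closest together.
Taking p = 121 and q = 121 (both in [54, 392]) gives pq = 14641.

14641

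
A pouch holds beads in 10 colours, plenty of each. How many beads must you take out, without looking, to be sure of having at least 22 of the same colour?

You could draw 21 of every colour without reaching 22 of any — 210 in all.
One more forces 22 of some colour, so 210 + 1 = 211.

211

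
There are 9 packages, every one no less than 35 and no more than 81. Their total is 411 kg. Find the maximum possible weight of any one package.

81

Maximizing one value means minimizing the remaining 8.
The other 8 contribute at least 8 × 35 = 280, leaving at most 411 − 280 = 131.
But each package is capped at 81, so the maximum is 81.
Achievable: one at 81 and the other 8 totalling 330, which fits since 8 × 35 ≤ 330 ≤ 8 × 81.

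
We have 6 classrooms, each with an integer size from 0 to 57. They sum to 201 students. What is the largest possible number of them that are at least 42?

With k values at 42 or above and the rest at least 0, the sum is at least 0 + 42k.
Since the sum is 201, we need 42k ≤ 201, i.e. k ≤ 4.
k = 4 is achieved by 4 values at 42 and 2 at 0, total 168; add 33 to one value (staying below 42) to reach 201.

4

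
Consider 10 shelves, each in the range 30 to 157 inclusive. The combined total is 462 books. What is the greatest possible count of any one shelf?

157

Maximizing one value means minimizing the remaining 9.
The other 9 contribute at least 9 × 30 = 270, leaving at most 462 − 270 = 192.
But each shelf is capped at 157, so the maximum is 157.
Achievable: one at 157 and the other 9 totalling 305, which fits since 9 × 30 ≤ 305 ≤ 9 × 157.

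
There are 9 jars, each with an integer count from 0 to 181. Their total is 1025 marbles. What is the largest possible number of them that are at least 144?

Suppose k of them are at least 144. Those contribute at least 144 each and the other 9 − k at least 0 each.
So the total is at least 144k + 0(9 − k) = 0 + 144k. This must be ≤ 1025, giving k ≤ 7.
k = 7 is achieved by 7 values at 144 and 2 at 0, total 1008; add 17 to one value (staying below 144) to reach 1025.

7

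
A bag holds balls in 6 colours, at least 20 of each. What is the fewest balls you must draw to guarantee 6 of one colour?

31

You could draw 5 of every colour without reaching 6 of any — 30 in all.
One more forces 6 of some colour, so 30 + 1 = 31.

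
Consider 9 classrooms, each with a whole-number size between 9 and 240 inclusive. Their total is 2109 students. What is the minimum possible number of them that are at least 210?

Suppose at most 9 − j of them reach 210; then j values are ≤ 209 and the rest ≤ 240.
The total is then ≤ 209·j + 240·(9 − j) = 2160 − 31j. For this to be ≥ 2109 we need j ≤ 1, so at least 9 − 1 = 8 must reach 210.
Exactly 8 works: 8 values at 240 and 1 at 209 total 2129; lower one of the high values by 20 (still ≥ 210) to hit 2109.

8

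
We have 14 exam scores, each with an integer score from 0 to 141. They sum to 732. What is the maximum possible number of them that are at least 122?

6

With k values at 122 or above and the rest at least 0, the sum is at least 0 + 122k.
Since the sum is 732, we need 122k ≤ 732, i.e. k ≤ 6.
k = 6 is achieved by 6 values at 122 and 8 at 0, total 732.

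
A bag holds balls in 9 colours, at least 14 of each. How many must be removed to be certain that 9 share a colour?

You could draw 8 of every colour without reaching 9 of any — 72 in all.
One more forces 9 of some colour, so 72 + 1 = 73.

73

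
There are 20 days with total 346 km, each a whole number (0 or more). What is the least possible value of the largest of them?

18

The average is 346/20 > 17, so not all 20 can be 17 or less; the largest is ≥ 18.
Taking 14 copies of 17 and 6 copies of 18 gives exactly 346, so 18 is attained.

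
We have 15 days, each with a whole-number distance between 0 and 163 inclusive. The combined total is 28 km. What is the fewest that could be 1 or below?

1

Let j be the number exceeding 1. Then the total is ≥ 2·j + 0·(15 − j) = 0 + 2j.
So 2j ≤ 28 and j ≤ 14; hence at least 15 − 14 = 1 are ≤ 1.
Exactly 1 works: 1 value at 0 and 14 at 2 total 28.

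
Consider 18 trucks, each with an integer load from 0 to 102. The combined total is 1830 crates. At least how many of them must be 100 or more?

16

Each value short of 100 is at most 99, costing at least 102 − 99 = 3 against the maximum total of 1836.
We can afford to lose at most 1836 − 1830 = 6, so at most ⌊6/3⌋ = 2 fall short, and at least 16 are ≥ 100.
Exactly 16 works: 16 values at 102 and 2 at 99 total 1830.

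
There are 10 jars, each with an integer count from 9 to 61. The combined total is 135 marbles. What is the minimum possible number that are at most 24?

Each value above 24 is at least 25, contributing at least 25 − 9 = 16 above the floor 9.
The sum exceeds the floor total 90 by 45, so at most ⌊45/16⌋ = 2 exceed 24, and at least 8 are ≤ 24.
Exactly 8 works: 8 values at 9 and 2 at 25 total 122; raise one of the low values by 13 (still ≤ 24) to hit 135.

8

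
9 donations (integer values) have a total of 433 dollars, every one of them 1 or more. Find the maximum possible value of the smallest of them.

The 9 values sum to 433, so their minimum is at most ⌊433/9⌋ = 48.
Achievable: 8 of them at 48 and 1 at 49 total 433.

48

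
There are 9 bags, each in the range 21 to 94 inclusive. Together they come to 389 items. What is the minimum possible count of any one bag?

21

Minimizing one value means maximizing the remaining 8.
The other 8 can take up 8 × 94 = 752 ≥ 389 − 21, so one bag can sit at its floor of 21.
Achievable: one at 21 and the other 8 totalling 368, which fits since 8 × 21 ≤ 368 ≤ 8 × 94.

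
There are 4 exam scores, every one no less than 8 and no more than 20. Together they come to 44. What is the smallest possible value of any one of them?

8

To make one score as small as possible, make the other 3 as large as possible.
The other 3 can take up 3 × 20 = 60 ≥ 44 − 8, so one score can sit at its floor of 8.
Achievable: one at 8 and the other 3 totalling 36, which fits since 3 × 8 ≤ 36 ≤ 3 × 20.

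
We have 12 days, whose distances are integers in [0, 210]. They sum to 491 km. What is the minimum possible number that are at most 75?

6

If only k of them are at most 75, the other 12 − k are at least 76, so the total is at least (12 − k)·76 + k·0.
This is ≤ 491, so (12 − k)·76 + 0k ≤ 491, which gives k ≥ 6.
Exactly 6 works: 6 values at 0 and 6 at 76 total 456; raise one of the low values by 35 (still ≤ 75) to hit 491.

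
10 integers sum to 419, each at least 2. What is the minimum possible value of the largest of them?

If every one of the 10 were at most 41, the total would be at most 10 × 41 = 410 < 419.
Taking 1 copy of 41 and 9 copies of 42 gives exactly 419, so 42 is attained.

42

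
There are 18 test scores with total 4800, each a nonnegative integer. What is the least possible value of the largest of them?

Some value must be at least ⌈4800/18⌉ = 267, since 18 × 266 = 4788 < 4800.
Taking 6 copies of 266 and 12 copies of 267 gives exactly 4800, so 267 is attained.

267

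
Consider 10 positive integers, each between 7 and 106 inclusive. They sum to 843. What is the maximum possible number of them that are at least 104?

If k of the values are ≥ 104, the total is ≥ 104k + 7(10 − k).
Setting 104k + 7(10 − k) ≤ 843 gives 97k ≤ 773, so k ≤ 7.
k = 7 is achieved by 7 values at 104 and 3 at 7, total 749; add 94 to one value (staying below 104) to reach 843.

7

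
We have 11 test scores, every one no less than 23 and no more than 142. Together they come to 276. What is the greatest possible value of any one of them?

Maximizing one value means minimizing the remaining 10.
The other 10 contribute at least 10 × 23 = 230, leaving at most 276 − 230 = 46.
Since 46 ≤ 142, this is achievable: one at 46 and 10 at 23.

46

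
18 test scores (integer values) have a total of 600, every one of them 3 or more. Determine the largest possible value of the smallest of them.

33

The average is 600/18 < 34, so some value is ≤ 33.
Achievable: 12 of them at 33 and 6 at 34 total 600.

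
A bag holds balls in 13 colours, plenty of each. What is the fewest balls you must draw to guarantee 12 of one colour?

144

You could draw 11 of every colour without reaching 12 of any — 143 in all.
One more forces 12 of some colour, so 143 + 1 = 144.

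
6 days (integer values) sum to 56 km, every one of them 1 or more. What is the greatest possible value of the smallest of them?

9

If every one of the 6 were at least 10, the total would be at least 6 × 10 = 60 > 56.
Taking 4 copies of 9 and 2 copies of 10 gives exactly 56, so 9 is attained.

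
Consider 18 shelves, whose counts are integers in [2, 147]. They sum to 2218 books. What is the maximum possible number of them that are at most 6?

Each value at 6 or below falls at least 147 − 6 = 141 short of the ceiling 147.
The ceiling total is 18 × 147 = 2646, and we need 2218, so at most ⌊(2646 − 2218)/141⌋ = 3 can be that low.
k = 3 is achieved by 3 values at 6 and 15 at 147, total 2223; lower one of the 147's by 5 (still > 6) to reach 2218.

3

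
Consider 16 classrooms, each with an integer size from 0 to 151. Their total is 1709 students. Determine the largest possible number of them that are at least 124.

If k of the values are ≥ 124, the total is ≥ 124k + 0(16 − k).
Setting 124k + 0(16 − k) ≤ 1709 gives 124k ≤ 1709, so k ≤ 13.
k = 13 is achieved by 13 values at 124 and 3 at 0, total 1612; add 97 to one value (staying below 124) to reach 1709.

13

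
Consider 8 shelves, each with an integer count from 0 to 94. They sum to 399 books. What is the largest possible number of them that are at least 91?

Suppose k of them are at least 91. Those contribute at least 91 each and the other 8 − k at least 0 each.
So the total is at least 91k + 0(8 − k) = 0 + 91k. This must be ≤ 399, giving k ≤ 4.
k = 4 is achieved by 4 values at 91 and 4 at 0, total 364; add 35 to one value (staying below 91) to reach 399.

4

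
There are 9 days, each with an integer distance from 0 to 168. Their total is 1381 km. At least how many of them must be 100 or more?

8

If only k of them are at least 100, the other 9 − k are at most 99, so the total is at most k·168 + (9 − k)·99.
This must reach 1381, so k·168 + (9 − k)·99 ≥ 1381, giving k ≥ 8.
Exactly 8 works: 8 values at 168 and 1 at 99 total 1443; lower one of the high values by 62 (still ≥ 100) to hit 1381.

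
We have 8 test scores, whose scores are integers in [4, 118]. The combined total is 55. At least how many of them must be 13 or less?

6

If only k of them are at most 13, the other 8 − k are at least 14, so the total is at least (8 − k)·14 + k·4.
This is ≤ 55, so (8 − k)·14 + 4k ≤ 55, which gives k ≥ 6.
Exactly 6 works: 6 values at 4 and 2 at 14 total 52; raise one of the low values by 3 (still ≤ 13) to hit 55.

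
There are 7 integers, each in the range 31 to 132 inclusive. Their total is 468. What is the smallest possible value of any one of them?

31

Minimizing one value means maximizing the remaining 6.
The other 6 can take up 6 × 132 = 792 ≥ 468 − 31, so one integer can sit at its floor of 31.
Achievable: one at 31 and the other 6 totalling 437, which fits since 6 × 31 ≤ 437 ≤ 6 × 132.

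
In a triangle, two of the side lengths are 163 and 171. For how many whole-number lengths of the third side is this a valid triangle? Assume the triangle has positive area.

The triangle inequality gives |163 − 171| < c < 163 + 171, i.e. 8 < c < 334.
So c can be any integer from 9 to 333: 325 values.

325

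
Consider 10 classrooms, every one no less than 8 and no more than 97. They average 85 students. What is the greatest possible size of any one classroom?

97

Maximizing one value means minimizing the remaining 9.
The total is 10 × 85 = 850.
The other 9 contribute at least 9 × 8 = 72, leaving at most 850 − 72 = 778.
But each classroom is capped at 97, so the maximum is 97.
Achievable: one at 97 and the other 9 totalling 753, which fits since 9 × 8 ≤ 753 ≤ 9 × 97.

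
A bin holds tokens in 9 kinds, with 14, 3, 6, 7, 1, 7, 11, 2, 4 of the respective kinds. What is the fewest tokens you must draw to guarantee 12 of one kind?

53

In the worst case you take as many as possible of each kind without reaching 12: 11 + 3 + 6 + 7 + 1 + 7 + 11 + 2 + 4 = 52.
The next one must give 12 of some kind, so 52 + 1 = 53.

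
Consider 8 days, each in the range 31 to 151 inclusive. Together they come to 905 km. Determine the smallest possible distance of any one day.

To make one day as small as possible, make the other 7 as large as possible.
The other 7 can take up 7 × 151 = 1057 ≥ 905 − 31, so one day can sit at its floor of 31.
Achievable: one at 31 and the other 7 totalling 874, which fits since 7 × 31 ≤ 874 ≤ 7 × 151.

31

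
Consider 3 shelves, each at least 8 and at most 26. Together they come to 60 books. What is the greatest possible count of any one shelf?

26

To make one shelf as large as possible, make the other 2 as small as possible.
The other 2 contribute at least 2 × 8 = 16, leaving at most 60 − 16 = 44.
But each shelf is capped at 26, so the maximum is 26.
Achievable: one at 26 and the other 2 totalling 34, which fits since 2 × 8 ≤ 34 ≤ 2 × 26.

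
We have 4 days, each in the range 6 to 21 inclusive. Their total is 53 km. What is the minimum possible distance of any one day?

6

To make one day as small as possible, make the other 3 as large as possible.
The other 3 can take up 3 × 21 = 63 ≥ 53 − 6, so one day can sit at its floor of 6.
Achievable: one at 6 and the other 3 totalling 47, which fits since 3 × 6 ≤ 47 ≤ 3 × 21.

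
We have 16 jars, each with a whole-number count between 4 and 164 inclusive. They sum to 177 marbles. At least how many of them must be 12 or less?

4

Each value above 12 is at least 13, contributing at least 13 − 4 = 9 above the floor 4.
The sum exceeds the floor total 64 by 113, so at most ⌊113/9⌋ = 12 exceed 12, and at least 4 are ≤ 12.
Exactly 4 works: 4 values at 4 and 12 at 13 total 172; raise one of the low values by 5 (still ≤ 12) to hit 177.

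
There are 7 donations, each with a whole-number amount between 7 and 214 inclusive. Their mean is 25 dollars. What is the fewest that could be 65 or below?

5

The total is 7 × 25 = 175.
Let j be the number exceeding 65. Then the total is ≥ 66·j + 7·(7 − j) = 49 + 59j.
So 59j ≤ 126 and j ≤ 2; hence at least 7 − 2 = 5 are ≤ 65.
Exactly 5 works: 5 values at 7 and 2 at 66 total 167; raise one of the low values by 8 (still ≤ 65) to hit 175.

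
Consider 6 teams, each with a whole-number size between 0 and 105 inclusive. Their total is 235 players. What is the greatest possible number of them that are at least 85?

Suppose k of them are at least 85. Those contribute at least 85 each and the other 6 − k at least 0 each.
So the total is at least 85k + 0(6 − k) = 0 + 85k. This must be ≤ 235, giving k ≤ 2.
k = 2 is achieved by 2 values at 85 and 4 at 0, total 170; add 65 to one value (staying below 85) to reach 235.

2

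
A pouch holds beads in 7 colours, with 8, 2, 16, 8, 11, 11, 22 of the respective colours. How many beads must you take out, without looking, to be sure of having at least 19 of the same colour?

In the worst case you take as many as possible of each colour without reaching 19: 8 + 2 + 16 + 8 + 11 + 11 + 18 = 74.
The next one must give 19 of some colour, so 74 + 1 = 75.

75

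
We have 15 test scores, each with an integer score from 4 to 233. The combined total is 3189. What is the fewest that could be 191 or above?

Each value short of 191 is at most 190, costing at least 233 − 190 = 43 against the maximum total of 3495.
We can afford to lose at most 3495 − 3189 = 306, so at most ⌊306/43⌋ = 7 fall short, and at least 8 are ≥ 191.
Exactly 8 works: 8 values at 233 and 7 at 190 total 3194; lower one of the high values by 5 (still ≥ 191) to hit 3189.

8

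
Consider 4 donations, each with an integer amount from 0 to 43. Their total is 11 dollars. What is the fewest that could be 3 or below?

2

Let j be the number exceeding 3. Then the total is ≥ 4·j + 0·(4 − j) = 0 + 4j.
So 4j ≤ 11 and j ≤ 2; hence at least 4 − 2 = 2 are ≤ 3.
Exactly 2 works: 2 values at 0 and 2 at 4 total 8; raise one of the low values by 3 (still ≤ 3) to hit 11.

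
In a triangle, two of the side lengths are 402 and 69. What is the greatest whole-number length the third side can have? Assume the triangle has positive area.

The third side must be less than 402 + 69 = 471.
The largest integer below 471 is 470.

470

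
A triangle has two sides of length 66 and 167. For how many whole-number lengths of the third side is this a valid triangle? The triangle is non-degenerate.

131

The triangle inequality gives |66 − 167| < c < 66 + 167, i.e. 101 < c < 233.
So c can be any integer from 102 to 232: 131 values.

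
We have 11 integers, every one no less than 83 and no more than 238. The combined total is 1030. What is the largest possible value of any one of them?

Maximizing one value means minimizing the remaining 10.
The other 10 contribute at least 10 × 83 = 830, leaving at most 1030 − 830 = 200.
Since 200 ≤ 238, this is achievable: one at 200 and 10 at 83.

200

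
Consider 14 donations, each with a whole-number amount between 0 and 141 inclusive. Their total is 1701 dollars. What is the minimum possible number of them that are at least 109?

6

If only k of them are at least 109, the other 14 − k are at most 108, so the total is at most k·141 + (14 − k)·108.
This must reach 1701, so k·141 + (14 − k)·108 ≥ 1701, giving k ≥ 6.
Exactly 6 works: 6 values at 141 and 8 at 108 total 1710; lower one of the high values by 9 (still ≥ 109) to hit 1701.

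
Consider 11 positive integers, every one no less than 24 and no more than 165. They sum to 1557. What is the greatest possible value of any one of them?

165

Maximizing one value means minimizing the remaining 10.
The other 10 contribute at least 10 × 24 = 240, leaving at most 1557 − 240 = 1317.
But each integer is capped at 165, so the maximum is 165.
Achievable: one at 165 and the other 10 totalling 1392, which fits since 10 × 24 ≤ 1392 ≤ 10 × 165.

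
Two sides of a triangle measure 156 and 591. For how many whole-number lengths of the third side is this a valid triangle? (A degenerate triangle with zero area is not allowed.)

311

The triangle inequality gives |156 − 591| < c < 156 + 591, i.e. 435 < c < 747.
So c can be any integer from 436 to 746: 311 values.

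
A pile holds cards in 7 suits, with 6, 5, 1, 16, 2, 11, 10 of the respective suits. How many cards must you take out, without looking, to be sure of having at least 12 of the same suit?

47

In the worst case you take as many as possible of each suit without reaching 12: 6 + 5 + 1 + 11 + 2 + 11 + 10 = 46.
The next one must give 12 of some suit, so 46 + 1 = 47.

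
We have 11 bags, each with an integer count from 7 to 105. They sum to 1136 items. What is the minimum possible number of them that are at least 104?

If only k of them are at least 104, the other 11 − k are at most 103, so the total is at most k·105 + (11 − k)·103.
This must reach 1136, so k·105 + (11 − k)·103 ≥ 1136, giving k ≥ 2.
Exactly 2 works: 2 values at 105 and 9 at 103 total 1137; lower one of the high values by 1 (still ≥ 104) to hit 1136.

2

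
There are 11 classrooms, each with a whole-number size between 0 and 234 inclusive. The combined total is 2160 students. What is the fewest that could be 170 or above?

Suppose at most 11 − j of them reach 170; then j values are ≤ 169 and the rest ≤ 234.
The total is then ≤ 169·j + 234·(11 − j) = 2574 − 65j. For this to be ≥ 2160 we need j ≤ 6, so at least 11 − 6 = 5 must reach 170.
Exactly 5 works: 5 values at 234 and 6 at 169 total 2184; lower one of the high values by 24 (still ≥ 170) to hit 2160.

5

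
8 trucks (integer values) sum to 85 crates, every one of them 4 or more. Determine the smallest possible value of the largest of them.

11

The average is 85/8 > 10, so not all 8 can be 10 or less; the largest is ≥ 11.
Equality holds with 5 values of 11 and 3 values of 10.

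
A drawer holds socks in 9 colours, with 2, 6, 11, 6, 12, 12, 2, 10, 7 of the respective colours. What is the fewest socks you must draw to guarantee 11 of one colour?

In the worst case you take as many as possible of each colour without reaching 11: 2 + 6 + 10 + 6 + 10 + 10 + 2 + 10 + 7 = 63.
The next one must give 11 of some colour, so 63 + 1 = 64.

64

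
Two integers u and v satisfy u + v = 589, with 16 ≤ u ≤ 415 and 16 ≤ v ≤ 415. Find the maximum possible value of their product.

86730

With u + v fixed, uv peaks when the two are closest together.
Taking u = 294 and v = 295 (both in [16, 415]) gives uv = 86730.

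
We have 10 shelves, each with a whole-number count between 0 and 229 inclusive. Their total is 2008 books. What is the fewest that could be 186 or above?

Suppose at most 10 − j of them reach 186; then j values are ≤ 185 and the rest ≤ 229.
The total is then ≤ 185·j + 229·(10 − j) = 2290 − 44j. For this to be ≥ 2008 we need j ≤ 6, so at least 10 − 6 = 4 must reach 186.
Exactly 4 works: 4 values at 229 and 6 at 185 total 2026; lower one of the high values by 18 (still ≥ 186) to hit 2008.

4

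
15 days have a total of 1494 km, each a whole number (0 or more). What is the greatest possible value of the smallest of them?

The average is 1494/15 < 100, so some value is ≤ 99.
Equality holds with 6 values of 99 and 9 values of 100.

99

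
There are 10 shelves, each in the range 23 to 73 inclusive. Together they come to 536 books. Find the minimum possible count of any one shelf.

23

Minimizing one value means maximizing the remaining 9.
The other 9 can take up 9 × 73 = 657 ≥ 536 − 23, so one shelf can sit at its floor of 23.
Achievable: one at 23 and the other 9 totalling 513, which fits since 9 × 23 ≤ 513 ≤ 9 × 73.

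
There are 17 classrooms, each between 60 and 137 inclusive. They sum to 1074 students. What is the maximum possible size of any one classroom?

Maximizing one value means minimizing the remaining 16.
The other 16 contribute at least 16 × 60 = 960, leaving at most 1074 − 960 = 114.
Since 114 ≤ 137, this is achievable: one at 114 and 16 at 60.

114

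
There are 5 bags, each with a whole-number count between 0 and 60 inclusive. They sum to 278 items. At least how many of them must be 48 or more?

4

Suppose at most 5 − j of them reach 48; then j values are ≤ 47 and the rest ≤ 60.
The total is then ≤ 47·j + 60·(5 − j) = 300 − 13j. For this to be ≥ 278 we need j ≤ 1, so at least 5 − 1 = 4 must reach 48.
Exactly 4 works: 4 values at 60 and 1 at 47 total 287; lower one of the high values by 9 (still ≥ 48) to hit 278.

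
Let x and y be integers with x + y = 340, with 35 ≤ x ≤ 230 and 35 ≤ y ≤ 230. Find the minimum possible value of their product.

25300

xy = x(340 − x) is concave in x, so over [110, 230] it is minimized at an endpoint.
At the endpoint x = 110, y = 340 − 110 = 230, so xy = 110 × 230 = 25300.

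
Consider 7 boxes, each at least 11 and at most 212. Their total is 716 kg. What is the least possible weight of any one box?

To make one box as small as possible, make the other 6 as large as possible.
The other 6 can take up 6 × 212 = 1272 ≥ 716 − 11, so one box can sit at its floor of 11.
Achievable: one at 11 and the other 6 totalling 705, which fits since 6 × 11 ≤ 705 ≤ 6 × 212.

11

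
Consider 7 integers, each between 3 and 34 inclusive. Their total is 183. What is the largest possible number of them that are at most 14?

2

Suppose k of them are at most 14. Those contribute at most 14 each and the rest at most 34 each.
So the total is at most 14k + 34(7 − k) = 238 − 20k. This must still be ≥ 183, so k ≤ 2.
k = 2 is achieved by 2 values at 14 and 5 at 34, total 198; lower one of the 34's by 15 (still > 14) to reach 183.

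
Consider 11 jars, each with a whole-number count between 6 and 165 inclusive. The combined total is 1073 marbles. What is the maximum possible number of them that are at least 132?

Suppose k of them are at least 132. Those contribute at least 132 each and the other 11 − k at least 6 each.
So the total is at least 132k + 6(11 − k) = 66 + 126k. This must be ≤ 1073, giving k ≤ 7.
k = 7 is achieved by 7 values at 132 and 4 at 6, total 948; add 125 to one value (staying below 132) to reach 1073.

7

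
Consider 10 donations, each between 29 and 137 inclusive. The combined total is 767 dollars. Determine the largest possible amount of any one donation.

137

Maximizing one value means minimizing the remaining 9.
The other 9 contribute at least 9 × 29 = 261, leaving at most 767 − 261 = 506.
But each donation is capped at 137, so the maximum is 137.
Achievable: one at 137 and the other 9 totalling 630, which fits since 9 × 29 ≤ 630 ≤ 9 × 137.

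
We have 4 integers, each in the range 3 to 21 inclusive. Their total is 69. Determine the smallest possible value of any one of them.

6

To make one integer as small as possible, make the other 3 as large as possible.
The other 3 contribute at most 3 × 21 = 63, leaving at least 69 − 63 = 6.
Since 6 ≥ 3, this is achievable: one at 6 and 3 at 21.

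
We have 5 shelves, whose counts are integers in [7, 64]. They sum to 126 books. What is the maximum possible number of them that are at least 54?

Suppose k of them are at least 54. Those contribute at least 54 each and the other 5 − k at least 7 each.
So the total is at least 54k + 7(5 − k) = 35 + 47k. This must be ≤ 126, giving k ≤ 1.
k = 1 is achieved by 1 value at 54 and 4 at 7, total 82; add 44 to one value (staying below 54) to reach 126.

1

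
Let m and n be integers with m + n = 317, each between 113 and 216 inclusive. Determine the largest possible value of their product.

25122

mn = m(317 − m) is maximized when m is as near 317/2 as the bounds allow.
Taking m = 158 and n = 159 (both in [113, 216]) gives mn = 25122.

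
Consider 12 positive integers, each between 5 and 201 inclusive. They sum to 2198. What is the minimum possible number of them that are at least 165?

If only k of them are at least 165, the other 12 − k are at most 164, so the total is at most k·201 + (12 − k)·164.
This must reach 2198, so k·201 + (12 − k)·164 ≥ 2198, giving k ≥ 7.
Exactly 7 works: 7 values at 201 and 5 at 164 total 2227; lower one of the high values by 29 (still ≥ 165) to hit 2198.

7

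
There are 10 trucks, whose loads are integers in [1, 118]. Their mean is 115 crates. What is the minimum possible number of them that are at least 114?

4

The total is 10 × 115 = 1150.
Each value short of 114 is at most 113, costing at least 118 − 113 = 5 against the maximum total of 1180.
We can afford to lose at most 1180 − 1150 = 30, so at most ⌊30/5⌋ = 6 fall short, and at least 4 are ≥ 114.
Exactly 4 works: 4 values at 118 and 6 at 113 total 1150.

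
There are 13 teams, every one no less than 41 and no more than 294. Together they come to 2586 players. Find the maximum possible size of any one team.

294

Maximizing one value means minimizing the remaining 12.
The other 12 contribute at least 12 × 41 = 492, leaving at most 2586 − 492 = 2094.
But each team is capped at 294, so the maximum is 294.
Achievable: one at 294 and the other 12 totalling 2292, which fits since 12 × 41 ≤ 2292 ≤ 12 × 294.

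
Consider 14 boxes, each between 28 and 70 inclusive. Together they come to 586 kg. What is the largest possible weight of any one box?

To make one box as large as possible, make the other 13 as small as possible.
The other 13 contribute at least 13 × 28 = 364, leaving at most 586 − 364 = 222.
But each box is capped at 70, so the maximum is 70.
Achievable: one at 70 and the other 13 totalling 516, which fits since 13 × 28 ≤ 516 ≤ 13 × 70.

70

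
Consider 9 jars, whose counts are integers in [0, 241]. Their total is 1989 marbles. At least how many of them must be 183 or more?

6

Suppose at most 9 − j of them reach 183; then j values are ≤ 182 and the rest ≤ 241.
The total is then ≤ 182·j + 241·(9 − j) = 2169 − 59j. For this to be ≥ 1989 we need j ≤ 3, so at least 9 − 3 = 6 must reach 183.
Exactly 6 works: 6 values at 241 and 3 at 182 total 1992; lower one of the high values by 3 (still ≥ 183) to hit 1989.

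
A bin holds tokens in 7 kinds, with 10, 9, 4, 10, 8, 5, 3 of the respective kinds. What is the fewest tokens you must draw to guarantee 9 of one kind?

In the worst case you take as many as possible of each kind without reaching 9: 8 + 8 + 4 + 8 + 8 + 5 + 3 = 44.
The next one must give 9 of some kind, so 44 + 1 = 45.

45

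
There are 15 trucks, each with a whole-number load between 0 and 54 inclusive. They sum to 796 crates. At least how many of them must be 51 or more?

If only k of them are at least 51, the other 15 − k are at most 50, so the total is at most k·54 + (15 − k)·50.
This must reach 796, so k·54 + (15 − k)·50 ≥ 796, giving k ≥ 12.
Exactly 12 works: 12 values at 54 and 3 at 50 total 798; lower one of the high values by 2 (still ≥ 51) to hit 796.

12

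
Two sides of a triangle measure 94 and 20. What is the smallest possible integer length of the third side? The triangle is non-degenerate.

The third side must exceed |94 − 20| = 74.
The smallest integer above 74 is 75.

75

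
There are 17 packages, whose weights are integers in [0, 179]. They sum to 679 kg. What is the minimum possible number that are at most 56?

6

Each value above 56 is at least 57, contributing at least 57 − 0 = 57 above the floor 0.
The sum exceeds the floor total 0 by 679, so at most ⌊679/57⌋ = 11 exceed 56, and at least 6 are ≤ 56.
Exactly 6 works: 6 values at 0 and 11 at 57 total 627; raise one of the low values by 52 (still ≤ 56) to hit 679.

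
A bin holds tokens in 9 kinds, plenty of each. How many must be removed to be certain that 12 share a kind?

100

In the worst case you draw 11 of each of the 9 kinds: 9 × 11 = 99.
One more forces 12 of some kind, so 99 + 1 = 100.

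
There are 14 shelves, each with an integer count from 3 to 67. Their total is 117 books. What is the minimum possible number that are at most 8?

Let j be the number exceeding 8. Then the total is ≥ 9·j + 3·(14 − j) = 42 + 6j.
So 6j ≤ 75 and j ≤ 12; hence at least 14 − 12 = 2 are ≤ 8.
Exactly 2 works: 2 values at 3 and 12 at 9 total 114; raise one of the low values by 3 (still ≤ 8) to hit 117.

2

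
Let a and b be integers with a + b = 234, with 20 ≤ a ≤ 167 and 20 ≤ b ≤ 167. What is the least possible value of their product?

ab = a(234 − a) is concave in a, so over [67, 167] it is minimized at an endpoint.
At the endpoint a = 67, b = 234 − 67 = 167, so ab = 67 × 167 = 11189.

11189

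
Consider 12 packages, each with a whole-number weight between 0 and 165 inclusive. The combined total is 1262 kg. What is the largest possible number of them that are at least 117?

If k of the values are ≥ 117, the total is ≥ 117k + 0(12 − k).
Setting 117k + 0(12 − k) ≤ 1262 gives 117k ≤ 1262, so k ≤ 10.
k = 10 is achieved by 10 values at 117 and 2 at 0, total 1170; add 92 to one value (staying below 117) to reach 1262.

10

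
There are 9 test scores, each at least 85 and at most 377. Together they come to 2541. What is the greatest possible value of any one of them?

To make one score as large as possible, make the other 8 as small as possible.
The other 8 contribute at least 8 × 85 = 680, leaving at most 2541 − 680 = 1861.
But each score is capped at 377, so the maximum is 377.
Achievable: one at 377 and the other 8 totalling 2164, which fits since 8 × 85 ≤ 2164 ≤ 8 × 377.

377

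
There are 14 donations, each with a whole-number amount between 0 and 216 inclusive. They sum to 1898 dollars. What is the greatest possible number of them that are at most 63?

7

Each value at 63 or below falls at least 216 − 63 = 153 short of the ceiling 216.
The ceiling total is 14 × 216 = 3024, and we need 1898, so at most ⌊(3024 − 1898)/153⌋ = 7 can be that low.
k = 7 is achieved by 7 values at 63 and 7 at 216, total 1953; lower one of the 216's by 55 (still > 63) to reach 1898.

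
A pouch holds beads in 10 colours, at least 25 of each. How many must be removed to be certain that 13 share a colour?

In the worst case you draw 12 of each of the 10 colours: 10 × 12 = 120.
One more forces 13 of some colour, so 120 + 1 = 121.

121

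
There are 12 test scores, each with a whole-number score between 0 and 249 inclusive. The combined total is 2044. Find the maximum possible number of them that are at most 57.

4

Suppose k of them are at most 57. Those contribute at most 57 each and the rest at most 249 each.
So the total is at most 57k + 249(12 − k) = 2988 − 192k. This must still be ≥ 2044, so k ≤ 4.
k = 4 is achieved by 4 values at 57 and 8 at 249, total 2220; lower one of the 249's by 176 (still > 57) to reach 2044.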